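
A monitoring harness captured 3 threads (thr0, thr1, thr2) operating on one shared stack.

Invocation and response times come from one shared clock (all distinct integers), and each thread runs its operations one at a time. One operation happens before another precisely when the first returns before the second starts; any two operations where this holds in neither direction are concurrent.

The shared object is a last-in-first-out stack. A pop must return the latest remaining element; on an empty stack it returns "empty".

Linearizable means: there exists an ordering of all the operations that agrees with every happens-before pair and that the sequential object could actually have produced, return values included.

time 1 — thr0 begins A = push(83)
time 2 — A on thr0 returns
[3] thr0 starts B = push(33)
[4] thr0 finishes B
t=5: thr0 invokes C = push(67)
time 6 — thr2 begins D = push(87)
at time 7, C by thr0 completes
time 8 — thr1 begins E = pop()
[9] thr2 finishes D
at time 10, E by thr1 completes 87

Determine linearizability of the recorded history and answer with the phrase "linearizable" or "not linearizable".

witness order: A, B, C, D, E
step 1: A push(83) — stack <83>
step 2: B push(33) — stack <83,33>
step 3: C push(67) — stack <83,33,67>
step 4: D push(87) — stack <83,33,67,87>
step 5: E pop() → 87 — stack <83,33,67>

linearizable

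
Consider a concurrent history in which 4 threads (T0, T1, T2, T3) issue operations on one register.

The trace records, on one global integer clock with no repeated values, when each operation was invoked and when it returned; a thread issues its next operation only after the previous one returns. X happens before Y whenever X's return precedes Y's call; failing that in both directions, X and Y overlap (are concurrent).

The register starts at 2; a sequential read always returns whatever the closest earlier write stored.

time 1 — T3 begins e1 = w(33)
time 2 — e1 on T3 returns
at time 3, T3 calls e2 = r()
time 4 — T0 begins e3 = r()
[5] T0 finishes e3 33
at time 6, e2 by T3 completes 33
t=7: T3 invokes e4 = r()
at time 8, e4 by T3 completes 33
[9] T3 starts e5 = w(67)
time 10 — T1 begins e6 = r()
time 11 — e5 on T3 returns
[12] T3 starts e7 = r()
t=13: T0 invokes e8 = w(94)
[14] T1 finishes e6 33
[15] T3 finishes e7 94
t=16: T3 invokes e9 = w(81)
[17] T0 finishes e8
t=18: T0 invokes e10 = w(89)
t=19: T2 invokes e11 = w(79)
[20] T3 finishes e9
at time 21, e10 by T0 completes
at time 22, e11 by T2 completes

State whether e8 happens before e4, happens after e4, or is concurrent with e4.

e8 spans [13,17], e4 spans [7,8]
resp(e4)=8 < inv(e8)=13

after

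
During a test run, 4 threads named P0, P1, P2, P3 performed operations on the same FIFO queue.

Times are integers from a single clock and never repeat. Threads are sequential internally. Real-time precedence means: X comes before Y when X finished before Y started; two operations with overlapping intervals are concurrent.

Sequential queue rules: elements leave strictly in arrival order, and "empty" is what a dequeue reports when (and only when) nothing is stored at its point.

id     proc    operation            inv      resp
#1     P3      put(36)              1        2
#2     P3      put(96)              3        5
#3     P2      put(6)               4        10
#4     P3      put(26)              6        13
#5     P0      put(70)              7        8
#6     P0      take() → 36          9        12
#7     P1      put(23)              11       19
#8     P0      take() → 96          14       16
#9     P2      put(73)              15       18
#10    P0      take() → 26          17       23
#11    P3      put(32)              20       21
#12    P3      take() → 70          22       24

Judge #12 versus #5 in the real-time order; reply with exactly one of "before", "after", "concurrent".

after

#12 spans [22,24], #5 spans [7,8]
resp(#5)=8 < inv(#12)=22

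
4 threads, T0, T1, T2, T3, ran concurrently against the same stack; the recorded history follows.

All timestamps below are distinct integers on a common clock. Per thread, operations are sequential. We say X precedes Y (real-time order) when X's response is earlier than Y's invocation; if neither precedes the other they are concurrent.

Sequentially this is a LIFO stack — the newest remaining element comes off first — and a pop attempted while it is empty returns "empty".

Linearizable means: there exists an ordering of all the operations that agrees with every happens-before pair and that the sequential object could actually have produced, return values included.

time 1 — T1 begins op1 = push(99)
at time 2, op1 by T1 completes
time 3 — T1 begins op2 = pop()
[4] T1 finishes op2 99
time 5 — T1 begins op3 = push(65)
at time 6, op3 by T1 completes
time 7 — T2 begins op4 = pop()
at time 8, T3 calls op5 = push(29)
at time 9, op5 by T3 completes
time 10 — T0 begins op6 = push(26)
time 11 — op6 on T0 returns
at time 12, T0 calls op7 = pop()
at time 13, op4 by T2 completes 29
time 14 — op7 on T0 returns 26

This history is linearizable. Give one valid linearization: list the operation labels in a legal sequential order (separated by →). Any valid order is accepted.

after step 1 (op1 push(99)): stack <99>
after step 2 (op2 pop() → 99): stack <>
after step 3 (op3 push(65)): stack <65>
after step 4 (op5 push(29)): stack <65,29>
after step 5 (op4 pop() → 29): stack <65>
after step 6 (op6 push(26)): stack <65,26>
after step 7 (op7 pop() → 26): stack <65>

op1 → op2 → op3 → op5 → op4 → op6 → op7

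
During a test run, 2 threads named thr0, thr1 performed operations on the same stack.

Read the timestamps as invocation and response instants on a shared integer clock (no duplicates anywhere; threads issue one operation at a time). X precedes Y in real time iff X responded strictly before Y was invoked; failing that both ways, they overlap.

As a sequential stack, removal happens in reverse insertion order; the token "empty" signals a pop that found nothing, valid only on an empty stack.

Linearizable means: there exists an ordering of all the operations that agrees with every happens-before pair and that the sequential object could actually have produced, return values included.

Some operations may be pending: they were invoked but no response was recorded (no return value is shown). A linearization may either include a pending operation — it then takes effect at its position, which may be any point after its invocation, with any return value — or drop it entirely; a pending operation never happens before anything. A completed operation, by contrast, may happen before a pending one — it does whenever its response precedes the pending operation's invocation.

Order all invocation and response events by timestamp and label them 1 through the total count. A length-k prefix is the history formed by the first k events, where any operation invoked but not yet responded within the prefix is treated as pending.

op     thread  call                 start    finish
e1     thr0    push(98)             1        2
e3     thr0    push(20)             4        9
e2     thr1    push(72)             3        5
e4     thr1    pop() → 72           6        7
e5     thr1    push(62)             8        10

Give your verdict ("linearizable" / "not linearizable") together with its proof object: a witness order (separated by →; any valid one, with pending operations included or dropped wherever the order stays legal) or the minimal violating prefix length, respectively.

after step 1 (e1 push(98)): stack <98>
after step 2 (e2 push(72)): stack <98,72>
after step 3 (e4 pop() → 72): stack <98>
after step 4 (e3 push(20)): stack <98,20>
after step 5 (e5 push(62)): stack <98,20,62>

linearizable — witness: e1 → e2 → e4 → e3 → e5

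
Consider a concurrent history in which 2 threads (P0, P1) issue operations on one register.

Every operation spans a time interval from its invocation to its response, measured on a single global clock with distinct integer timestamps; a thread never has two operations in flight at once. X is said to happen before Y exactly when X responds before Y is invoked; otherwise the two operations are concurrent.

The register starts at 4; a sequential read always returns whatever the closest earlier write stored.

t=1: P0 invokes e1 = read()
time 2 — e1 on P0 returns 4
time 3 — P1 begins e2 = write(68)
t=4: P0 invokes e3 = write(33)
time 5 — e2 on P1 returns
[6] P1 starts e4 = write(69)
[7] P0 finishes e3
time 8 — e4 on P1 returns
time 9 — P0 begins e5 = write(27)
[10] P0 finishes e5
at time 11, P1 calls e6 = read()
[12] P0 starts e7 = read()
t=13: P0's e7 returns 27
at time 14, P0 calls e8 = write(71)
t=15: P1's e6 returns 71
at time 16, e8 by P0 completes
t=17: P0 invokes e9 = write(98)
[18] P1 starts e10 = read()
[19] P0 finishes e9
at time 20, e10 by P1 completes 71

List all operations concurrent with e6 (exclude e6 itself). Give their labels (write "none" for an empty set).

e6 spans [11,15]: anything still running between times 11 and 15 counts as concurrent
e1 [1,2]: before
e2 [3,5]: before
e3 [4,7]: before
e4 [6,8]: before
e5 [9,10]: before
e7 [12,13]: concurrent
e8 [14,16]: concurrent
e9 [17,19]: after
e10 [18,20]: after

e7, e8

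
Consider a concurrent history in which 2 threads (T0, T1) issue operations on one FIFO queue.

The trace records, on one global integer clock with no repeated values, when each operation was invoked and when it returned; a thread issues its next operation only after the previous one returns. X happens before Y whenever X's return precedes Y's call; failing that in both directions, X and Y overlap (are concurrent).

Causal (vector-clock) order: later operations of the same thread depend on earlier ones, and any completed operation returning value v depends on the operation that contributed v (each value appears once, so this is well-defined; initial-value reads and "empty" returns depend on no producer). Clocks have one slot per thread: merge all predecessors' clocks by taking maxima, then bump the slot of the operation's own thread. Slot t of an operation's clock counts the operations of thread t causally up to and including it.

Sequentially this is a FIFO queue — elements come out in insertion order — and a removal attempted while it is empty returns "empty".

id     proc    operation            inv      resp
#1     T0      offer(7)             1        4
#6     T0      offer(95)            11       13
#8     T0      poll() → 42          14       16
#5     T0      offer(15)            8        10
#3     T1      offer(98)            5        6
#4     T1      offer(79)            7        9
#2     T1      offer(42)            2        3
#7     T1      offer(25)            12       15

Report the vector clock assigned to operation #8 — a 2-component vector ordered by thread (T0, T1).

#2 (invocation 2): nothing precedes it; T1's component alone gives (0, 1)
#1 (invocation 1): nothing precedes it; T0's component alone gives (1, 0)
VC(#3, invoked at 5): max of VC(#2)=(0, 1), then +1 on thread T1 → (0, 2)
VC(#5, invoked at 8): max of VC(#1)=(1, 0), then +1 on thread T0 → (2, 0)
VC(#4, invoked at 7): max of VC(#3)=(0, 2), then +1 on thread T1 → (0, 3)
VC(#6, invoked at 11): max of VC(#5)=(2, 0), then +1 on thread T0 → (3, 0)
VC(#7, invoked at 12): max of VC(#4)=(0, 3), then +1 on thread T1 → (0, 4)
VC(#8, invoked at 14): max of VC(#2)=(0, 1), VC(#6)=(3, 0), then +1 on thread T0 → (4, 1)
target: VC(#8) = (4, 1)

(4, 1)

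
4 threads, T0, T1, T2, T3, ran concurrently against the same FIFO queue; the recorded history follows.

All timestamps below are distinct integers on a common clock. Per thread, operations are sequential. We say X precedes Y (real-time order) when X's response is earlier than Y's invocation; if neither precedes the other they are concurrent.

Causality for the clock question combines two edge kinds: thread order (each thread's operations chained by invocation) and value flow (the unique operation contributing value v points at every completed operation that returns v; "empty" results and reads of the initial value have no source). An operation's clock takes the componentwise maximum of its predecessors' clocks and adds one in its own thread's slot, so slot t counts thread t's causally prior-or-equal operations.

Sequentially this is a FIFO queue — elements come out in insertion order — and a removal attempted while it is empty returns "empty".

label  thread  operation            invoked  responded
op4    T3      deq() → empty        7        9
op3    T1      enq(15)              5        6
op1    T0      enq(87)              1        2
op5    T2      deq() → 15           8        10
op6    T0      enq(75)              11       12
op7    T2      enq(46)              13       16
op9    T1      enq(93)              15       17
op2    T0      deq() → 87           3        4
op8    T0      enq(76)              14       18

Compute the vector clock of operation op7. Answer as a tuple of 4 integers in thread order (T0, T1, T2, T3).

op4, invoked 7, has no incoming edges; only T3's bump applies → (0, 0, 0, 1)
op3, invoked 5, has no incoming edges; only T1's bump applies → (0, 1, 0, 0)
op1, invoked 1, has no incoming edges; only T0's bump applies → (1, 0, 0, 0)
op5 (invocation 8): componentwise max over VC(op3)=(0, 1, 0, 0), +1 at T2, giving (0, 1, 1, 0)
op9 (invocation 15): componentwise max over VC(op3)=(0, 1, 0, 0), +1 at T1, giving (0, 2, 0, 0)
op2 (invocation 3): componentwise max over VC(op1)=(1, 0, 0, 0), +1 at T0, giving (2, 0, 0, 0)
op7 (invocation 13): componentwise max over VC(op5)=(0, 1, 1, 0), +1 at T2, giving (0, 1, 2, 0)
op6 (invocation 11): componentwise max over VC(op2)=(2, 0, 0, 0), +1 at T0, giving (3, 0, 0, 0)
op8 (invocation 14): componentwise max over VC(op6)=(3, 0, 0, 0), +1 at T0, giving (4, 0, 0, 0)
target: VC(op7) = (0, 1, 2, 0)

(0, 1, 2, 0)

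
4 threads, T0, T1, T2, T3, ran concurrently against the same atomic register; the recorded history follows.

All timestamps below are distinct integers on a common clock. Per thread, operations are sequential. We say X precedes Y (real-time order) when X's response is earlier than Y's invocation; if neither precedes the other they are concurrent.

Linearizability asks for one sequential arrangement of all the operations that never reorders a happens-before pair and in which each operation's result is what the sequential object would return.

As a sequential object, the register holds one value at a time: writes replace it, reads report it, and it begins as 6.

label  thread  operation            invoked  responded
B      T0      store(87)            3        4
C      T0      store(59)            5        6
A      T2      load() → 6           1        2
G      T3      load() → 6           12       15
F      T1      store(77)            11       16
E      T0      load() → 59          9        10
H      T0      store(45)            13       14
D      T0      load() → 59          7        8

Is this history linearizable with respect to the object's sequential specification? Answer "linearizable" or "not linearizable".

events 1..14 are fine; event 15 — the response of G at time 15 — makes the prefix non-linearizable
every one of the 2 real-time-consistent orders over 7 completed atomic register ops fails the sequential spec
completion choices over the 1 pending operation (F) were checked; none helps
one such order, A, B, C, D, E, G, H (pending dropped), breaks at step 6 where G load() → 6 is illegal
one such order, A, B, C, D, E, H, G (pending dropped), breaks at step 7 where G load() → 6 is illegal

not linearizable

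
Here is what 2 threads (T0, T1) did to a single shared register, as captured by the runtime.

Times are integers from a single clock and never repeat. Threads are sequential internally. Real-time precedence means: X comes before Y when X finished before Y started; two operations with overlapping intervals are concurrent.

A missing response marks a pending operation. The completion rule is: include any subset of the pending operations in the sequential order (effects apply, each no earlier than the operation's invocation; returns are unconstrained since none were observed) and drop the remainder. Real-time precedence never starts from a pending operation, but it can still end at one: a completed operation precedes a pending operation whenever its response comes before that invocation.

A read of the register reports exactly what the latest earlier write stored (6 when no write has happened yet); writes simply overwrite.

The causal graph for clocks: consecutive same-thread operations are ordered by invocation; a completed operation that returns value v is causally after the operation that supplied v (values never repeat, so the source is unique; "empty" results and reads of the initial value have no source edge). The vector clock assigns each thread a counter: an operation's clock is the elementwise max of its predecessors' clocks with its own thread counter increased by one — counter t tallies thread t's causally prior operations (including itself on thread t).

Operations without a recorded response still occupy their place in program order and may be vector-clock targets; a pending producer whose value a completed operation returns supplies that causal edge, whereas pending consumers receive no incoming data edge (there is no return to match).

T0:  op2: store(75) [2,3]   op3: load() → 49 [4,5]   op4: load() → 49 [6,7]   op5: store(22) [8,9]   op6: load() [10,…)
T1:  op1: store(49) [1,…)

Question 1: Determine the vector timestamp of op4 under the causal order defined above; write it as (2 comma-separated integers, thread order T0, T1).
Answer: (3, 1)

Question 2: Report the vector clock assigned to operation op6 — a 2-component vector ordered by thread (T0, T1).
Answer: (5, 1)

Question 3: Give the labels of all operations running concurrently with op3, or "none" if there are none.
Answer: op1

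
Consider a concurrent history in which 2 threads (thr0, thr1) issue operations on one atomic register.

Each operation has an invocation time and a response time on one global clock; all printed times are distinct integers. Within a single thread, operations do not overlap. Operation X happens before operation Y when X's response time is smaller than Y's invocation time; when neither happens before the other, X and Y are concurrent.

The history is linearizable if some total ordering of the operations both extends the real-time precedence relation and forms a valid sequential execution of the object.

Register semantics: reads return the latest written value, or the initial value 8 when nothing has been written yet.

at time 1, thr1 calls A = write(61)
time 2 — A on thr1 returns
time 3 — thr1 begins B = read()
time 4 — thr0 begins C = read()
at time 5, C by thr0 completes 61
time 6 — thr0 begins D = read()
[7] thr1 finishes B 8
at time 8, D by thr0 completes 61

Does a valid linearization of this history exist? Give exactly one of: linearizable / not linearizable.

not linearizable

through event 6 a valid linearization exists; event 7 (B responding at time 7) ends that
checked exhaustively: 2 real-time-consistent orders of 3 completed operations, zero legal atomic register replays
including or dropping the 1 pending operation (D) in any combination fails
one such order, A, B, C (pending dropped), breaks at step 2 where B read() → 8 is illegal
one such order, A, C, B (pending dropped), breaks at step 3 where B read() → 8 is illegal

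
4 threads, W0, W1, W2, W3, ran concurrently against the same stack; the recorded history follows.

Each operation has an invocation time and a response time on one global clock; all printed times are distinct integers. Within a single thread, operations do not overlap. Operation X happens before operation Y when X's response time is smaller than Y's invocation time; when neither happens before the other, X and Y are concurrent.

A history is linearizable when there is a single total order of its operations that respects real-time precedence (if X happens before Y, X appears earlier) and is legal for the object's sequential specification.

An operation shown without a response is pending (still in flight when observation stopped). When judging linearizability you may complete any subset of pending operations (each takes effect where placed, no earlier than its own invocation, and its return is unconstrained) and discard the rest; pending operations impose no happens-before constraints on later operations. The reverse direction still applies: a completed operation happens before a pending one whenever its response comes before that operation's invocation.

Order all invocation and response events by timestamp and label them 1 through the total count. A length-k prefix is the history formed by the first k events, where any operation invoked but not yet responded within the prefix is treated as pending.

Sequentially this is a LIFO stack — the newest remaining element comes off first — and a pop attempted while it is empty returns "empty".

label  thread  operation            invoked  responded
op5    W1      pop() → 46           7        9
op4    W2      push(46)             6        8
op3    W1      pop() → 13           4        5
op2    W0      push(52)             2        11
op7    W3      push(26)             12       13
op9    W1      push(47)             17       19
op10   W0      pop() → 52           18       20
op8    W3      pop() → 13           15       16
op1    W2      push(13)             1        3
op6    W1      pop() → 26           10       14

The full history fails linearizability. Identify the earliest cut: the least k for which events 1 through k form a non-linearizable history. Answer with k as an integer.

events 1..15 are linearizable, e.g. via op1, op3, op2, op4, op5, op7, op6:
step 1: op1 push(13) — stack <13>
step 2: op3 pop() → 13 — stack <>
step 3: op2 push(52) — stack <52>
step 4: op4 push(46) — stack <52,46>
step 5: op5 pop() → 46 — stack <52>
step 6: op7 push(26) — stack <52,26>
step 7: op6 pop() → 26 — stack <52>
event 16 — op8's response, time 16 — after it, nothing linearizes
e.g. op1, op2, op3, op4, op5, op6, op7, op8: illegal at step 3, since op3 pop() → 13 cannot apply there
e.g. op1, op2, op3, op4, op5, op7, op6, op8: illegal at step 3, since op3 pop() → 13 cannot apply there

16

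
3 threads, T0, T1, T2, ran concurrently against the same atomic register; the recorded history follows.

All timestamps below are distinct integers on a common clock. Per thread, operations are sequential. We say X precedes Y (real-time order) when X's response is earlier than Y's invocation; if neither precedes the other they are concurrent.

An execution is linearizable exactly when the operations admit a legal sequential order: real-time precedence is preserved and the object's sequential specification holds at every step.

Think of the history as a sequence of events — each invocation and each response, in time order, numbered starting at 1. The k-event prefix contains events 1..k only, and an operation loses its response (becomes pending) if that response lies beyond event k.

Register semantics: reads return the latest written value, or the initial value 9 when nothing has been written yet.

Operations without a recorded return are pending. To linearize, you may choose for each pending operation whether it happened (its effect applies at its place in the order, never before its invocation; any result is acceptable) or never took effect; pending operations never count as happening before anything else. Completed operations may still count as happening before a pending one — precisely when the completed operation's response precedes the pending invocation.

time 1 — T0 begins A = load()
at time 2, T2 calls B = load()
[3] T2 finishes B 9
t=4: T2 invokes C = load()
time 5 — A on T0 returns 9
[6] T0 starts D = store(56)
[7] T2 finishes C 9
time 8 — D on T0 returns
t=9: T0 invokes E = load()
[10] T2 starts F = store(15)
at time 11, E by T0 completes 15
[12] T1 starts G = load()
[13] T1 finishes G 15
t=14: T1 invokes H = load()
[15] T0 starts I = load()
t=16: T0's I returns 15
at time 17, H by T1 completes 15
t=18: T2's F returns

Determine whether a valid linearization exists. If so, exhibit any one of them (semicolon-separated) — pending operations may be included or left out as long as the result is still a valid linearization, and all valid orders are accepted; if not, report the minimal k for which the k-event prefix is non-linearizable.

linearizable — witness: A; B; C; D; F; E; G; H; I

1. A load() → 9, leaving value 9
2. B load() → 9, leaving value 9
3. C load() → 9, leaving value 9
4. D store(56), leaving value 56
5. F store(15), leaving value 15
6. E load() → 15, leaving value 15
7. G load() → 15, leaving value 15
8. H load() → 15, leaving value 15
9. I load() → 15, leaving value 15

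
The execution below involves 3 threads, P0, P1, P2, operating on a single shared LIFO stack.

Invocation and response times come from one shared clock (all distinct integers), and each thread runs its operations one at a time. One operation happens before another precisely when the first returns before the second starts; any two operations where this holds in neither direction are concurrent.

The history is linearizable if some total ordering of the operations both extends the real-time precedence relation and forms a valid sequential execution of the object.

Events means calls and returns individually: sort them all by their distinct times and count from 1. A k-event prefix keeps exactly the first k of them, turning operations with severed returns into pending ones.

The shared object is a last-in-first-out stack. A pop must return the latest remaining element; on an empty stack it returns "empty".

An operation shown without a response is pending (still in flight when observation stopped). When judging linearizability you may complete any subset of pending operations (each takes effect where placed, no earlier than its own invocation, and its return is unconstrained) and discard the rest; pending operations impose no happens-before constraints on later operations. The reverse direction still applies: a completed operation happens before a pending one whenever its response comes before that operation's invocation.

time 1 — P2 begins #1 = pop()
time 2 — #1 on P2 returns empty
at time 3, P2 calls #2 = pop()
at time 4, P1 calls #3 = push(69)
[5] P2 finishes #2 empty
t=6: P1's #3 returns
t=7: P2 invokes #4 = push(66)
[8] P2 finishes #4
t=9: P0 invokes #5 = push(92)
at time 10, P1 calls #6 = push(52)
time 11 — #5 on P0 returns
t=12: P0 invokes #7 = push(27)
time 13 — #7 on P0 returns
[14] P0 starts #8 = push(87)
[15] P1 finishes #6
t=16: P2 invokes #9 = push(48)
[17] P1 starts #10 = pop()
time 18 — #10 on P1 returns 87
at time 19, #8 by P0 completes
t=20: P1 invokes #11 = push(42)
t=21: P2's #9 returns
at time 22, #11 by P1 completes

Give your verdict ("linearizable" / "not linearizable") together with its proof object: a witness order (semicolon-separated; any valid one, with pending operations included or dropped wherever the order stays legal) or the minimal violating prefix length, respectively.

linearizable — witness: #1; #2; #3; #4; #5; #6; #7; #8; #10; #9; #11

step 1: #1 pop() → empty — stack <>
step 2: #2 pop() → empty — stack <>
step 3: #3 push(69) — stack <69>
step 4: #4 push(66) — stack <69,66>
step 5: #5 push(92) — stack <69,66,92>
step 6: #6 push(52) — stack <69,66,92,52>
step 7: #7 push(27) — stack <69,66,92,52,27>
step 8: #8 push(87) — stack <69,66,92,52,27,87>
step 9: #10 pop() → 87 — stack <69,66,92,52,27>
step 10: #9 push(48) — stack <69,66,92,52,27,48>
step 11: #11 push(42) — stack <69,66,92,52,27,48,42>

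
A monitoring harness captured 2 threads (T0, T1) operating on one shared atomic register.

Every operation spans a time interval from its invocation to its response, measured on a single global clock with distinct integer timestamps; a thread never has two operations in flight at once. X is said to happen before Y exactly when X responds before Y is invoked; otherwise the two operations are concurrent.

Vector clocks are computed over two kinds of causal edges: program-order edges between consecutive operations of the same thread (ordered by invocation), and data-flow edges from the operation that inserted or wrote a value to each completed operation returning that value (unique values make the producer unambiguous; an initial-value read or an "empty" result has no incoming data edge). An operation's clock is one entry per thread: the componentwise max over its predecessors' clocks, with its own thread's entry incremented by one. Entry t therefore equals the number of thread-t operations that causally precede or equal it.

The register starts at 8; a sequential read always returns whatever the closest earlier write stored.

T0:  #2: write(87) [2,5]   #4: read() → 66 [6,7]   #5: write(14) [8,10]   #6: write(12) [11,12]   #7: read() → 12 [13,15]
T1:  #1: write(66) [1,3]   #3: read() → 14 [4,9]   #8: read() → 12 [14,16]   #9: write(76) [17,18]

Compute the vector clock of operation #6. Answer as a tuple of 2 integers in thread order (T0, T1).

(4, 1)

root op #1, invoked 1: fresh clock plus T1's own tick → (0, 1)
root op #2, invoked 2: fresh clock plus T0's own tick → (1, 0)
from VC(#1)=(0, 1), VC(#2)=(1, 0), #4 (invoked 6) maxes components and bumps T0 → (2, 1)
from VC(#4)=(2, 1), #5 (invoked 8) maxes components and bumps T0 → (3, 1)
from VC(#1)=(0, 1), VC(#5)=(3, 1), #3 (invoked 4) maxes components and bumps T1 → (3, 2)
from VC(#5)=(3, 1), #6 (invoked 11) maxes components and bumps T0 → (4, 1)
from VC(#6)=(4, 1), #7 (invoked 13) maxes components and bumps T0 → (5, 1)
from VC(#3)=(3, 2), VC(#6)=(4, 1), #8 (invoked 14) maxes components and bumps T1 → (4, 3)
from VC(#8)=(4, 3), #9 (invoked 17) maxes components and bumps T1 → (4, 4)
target: VC(#6) = (4, 1)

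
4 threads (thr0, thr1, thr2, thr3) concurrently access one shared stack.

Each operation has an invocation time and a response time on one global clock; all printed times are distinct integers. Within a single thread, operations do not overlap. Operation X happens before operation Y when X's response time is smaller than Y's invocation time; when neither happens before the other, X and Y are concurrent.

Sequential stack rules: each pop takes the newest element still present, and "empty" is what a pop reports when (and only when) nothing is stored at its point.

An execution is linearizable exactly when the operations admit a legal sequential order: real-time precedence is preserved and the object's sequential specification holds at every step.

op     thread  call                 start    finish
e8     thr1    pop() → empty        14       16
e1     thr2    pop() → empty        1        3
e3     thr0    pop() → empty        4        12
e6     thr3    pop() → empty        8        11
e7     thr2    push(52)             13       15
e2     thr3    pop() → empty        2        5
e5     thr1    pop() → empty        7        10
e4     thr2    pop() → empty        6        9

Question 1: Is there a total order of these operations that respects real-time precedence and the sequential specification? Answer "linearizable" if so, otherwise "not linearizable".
linearizable

one valid linearization: e1, e2, e3, e4, e5, e6, e8, e7
after step 1 (e1 pop() → empty): stack <>
after step 2 (e2 pop() → empty): stack <>
after step 3 (e3 pop() → empty): stack <>
after step 4 (e4 pop() → empty): stack <>
after step 5 (e5 pop() → empty): stack <>
after step 6 (e6 pop() → empty): stack <>
after step 7 (e8 pop() → empty): stack <>
after step 8 (e7 push(52)): stack <52>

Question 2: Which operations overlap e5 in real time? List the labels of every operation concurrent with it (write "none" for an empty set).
e3, e4, e6

e5 runs from 7 to 10; window-overlapping ops are concurrent
e1 [1,3]: before
e2 [2,5]: before
e3 [4,12]: concurrent
e4 [6,9]: concurrent
e6 [8,11]: concurrent
e7 [13,15]: after
e8 [14,16]: after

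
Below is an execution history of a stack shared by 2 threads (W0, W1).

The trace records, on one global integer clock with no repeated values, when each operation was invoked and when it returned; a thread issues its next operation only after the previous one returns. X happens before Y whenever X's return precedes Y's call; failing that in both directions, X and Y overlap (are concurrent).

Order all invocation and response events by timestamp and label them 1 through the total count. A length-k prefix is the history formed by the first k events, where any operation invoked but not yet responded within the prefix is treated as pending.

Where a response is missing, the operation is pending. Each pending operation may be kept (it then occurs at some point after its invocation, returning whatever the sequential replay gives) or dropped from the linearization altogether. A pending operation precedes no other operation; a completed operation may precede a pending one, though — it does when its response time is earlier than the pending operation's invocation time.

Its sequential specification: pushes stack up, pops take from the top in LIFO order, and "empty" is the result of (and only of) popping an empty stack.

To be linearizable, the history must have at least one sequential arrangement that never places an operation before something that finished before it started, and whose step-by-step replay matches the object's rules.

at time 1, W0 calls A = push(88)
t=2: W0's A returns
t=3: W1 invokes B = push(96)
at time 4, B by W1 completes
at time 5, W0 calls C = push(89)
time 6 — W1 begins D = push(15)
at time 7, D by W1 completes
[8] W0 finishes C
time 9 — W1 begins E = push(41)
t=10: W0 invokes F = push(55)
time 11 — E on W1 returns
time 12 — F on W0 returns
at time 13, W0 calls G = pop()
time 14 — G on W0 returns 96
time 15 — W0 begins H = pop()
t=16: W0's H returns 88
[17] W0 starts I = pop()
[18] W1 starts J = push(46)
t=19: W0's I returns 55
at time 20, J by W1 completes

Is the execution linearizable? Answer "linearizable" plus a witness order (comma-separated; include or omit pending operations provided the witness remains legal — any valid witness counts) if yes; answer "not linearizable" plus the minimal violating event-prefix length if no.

events 1..13 are fine; event 14 — the response of G at time 14 — makes the prefix non-linearizable
the 7 completed operations admit 4 real-time orders; each fails the stack replay
take A, B, C, D, E, F, G: step 7 already fails, because G pop() → 96 cannot occur there
take A, B, C, D, F, E, G: step 7 already fails, because G pop() → 96 cannot occur there

not linearizable — minimal violating prefix: 14 events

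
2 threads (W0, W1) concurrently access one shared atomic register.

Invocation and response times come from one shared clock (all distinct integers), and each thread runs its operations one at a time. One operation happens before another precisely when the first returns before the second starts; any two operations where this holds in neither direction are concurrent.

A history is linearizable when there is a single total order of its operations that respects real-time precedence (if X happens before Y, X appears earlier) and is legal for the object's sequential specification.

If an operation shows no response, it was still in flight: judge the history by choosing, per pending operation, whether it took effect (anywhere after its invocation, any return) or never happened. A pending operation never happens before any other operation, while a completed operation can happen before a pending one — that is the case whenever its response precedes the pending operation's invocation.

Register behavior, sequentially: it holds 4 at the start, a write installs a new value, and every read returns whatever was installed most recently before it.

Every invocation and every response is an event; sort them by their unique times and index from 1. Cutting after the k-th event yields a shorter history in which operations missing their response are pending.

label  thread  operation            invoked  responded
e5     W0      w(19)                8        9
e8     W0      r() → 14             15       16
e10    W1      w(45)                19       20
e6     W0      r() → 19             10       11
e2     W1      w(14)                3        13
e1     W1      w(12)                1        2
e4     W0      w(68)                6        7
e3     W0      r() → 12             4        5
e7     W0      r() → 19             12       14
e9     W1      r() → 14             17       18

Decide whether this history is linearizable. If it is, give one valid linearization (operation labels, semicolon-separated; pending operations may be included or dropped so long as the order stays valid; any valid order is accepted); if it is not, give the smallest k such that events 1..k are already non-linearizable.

1. e1 w(12), leaving value 12
2. e3 r() → 12, leaving value 12
3. e4 w(68), leaving value 68
4. e5 w(19), leaving value 19
5. e6 r() → 19, leaving value 19
6. e7 r() → 19, leaving value 19
7. e2 w(14), leaving value 14
8. e8 r() → 14, leaving value 14
9. e9 r() → 14, leaving value 14
10. e10 w(45), leaving value 45

linearizable — witness: e1; e3; e4; e5; e6; e7; e2; e8; e9; e10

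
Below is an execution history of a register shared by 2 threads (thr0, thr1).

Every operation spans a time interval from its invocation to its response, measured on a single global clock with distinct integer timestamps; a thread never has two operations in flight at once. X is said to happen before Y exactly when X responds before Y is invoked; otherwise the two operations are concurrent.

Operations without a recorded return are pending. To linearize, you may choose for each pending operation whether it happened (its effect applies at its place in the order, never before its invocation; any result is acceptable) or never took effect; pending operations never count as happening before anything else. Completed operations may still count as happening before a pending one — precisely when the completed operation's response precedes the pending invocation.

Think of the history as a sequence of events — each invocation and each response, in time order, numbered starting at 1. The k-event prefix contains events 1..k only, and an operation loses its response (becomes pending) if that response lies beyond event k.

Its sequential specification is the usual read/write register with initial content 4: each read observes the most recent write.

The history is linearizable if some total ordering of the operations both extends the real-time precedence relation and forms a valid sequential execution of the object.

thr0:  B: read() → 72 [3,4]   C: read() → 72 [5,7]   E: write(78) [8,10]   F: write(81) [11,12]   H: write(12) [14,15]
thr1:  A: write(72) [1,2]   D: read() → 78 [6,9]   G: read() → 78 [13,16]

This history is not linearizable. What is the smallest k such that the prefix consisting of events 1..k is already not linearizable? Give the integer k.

16

one valid order for events 1..15 is A, B, C, E, D, F, G, H:
step 1: A write(72) — value 72
step 2: B read() → 72 — value 72
step 3: C read() → 72 — value 72
step 4: E write(78) — value 78
step 5: D read() → 78 — value 78
step 6: F write(81) — value 81
step 7: G read() (pending, included) — value 81
step 8: H write(12) — value 12
with event 16 included (G responding at time 16), all real-time-consistent orders fail
sample order A, B, C, D, E, F, G, H stalls at step 4 — D read() → 78 has no legal effect
sample order A, B, C, D, E, F, H, G stalls at step 4 — D read() → 78 has no legal effect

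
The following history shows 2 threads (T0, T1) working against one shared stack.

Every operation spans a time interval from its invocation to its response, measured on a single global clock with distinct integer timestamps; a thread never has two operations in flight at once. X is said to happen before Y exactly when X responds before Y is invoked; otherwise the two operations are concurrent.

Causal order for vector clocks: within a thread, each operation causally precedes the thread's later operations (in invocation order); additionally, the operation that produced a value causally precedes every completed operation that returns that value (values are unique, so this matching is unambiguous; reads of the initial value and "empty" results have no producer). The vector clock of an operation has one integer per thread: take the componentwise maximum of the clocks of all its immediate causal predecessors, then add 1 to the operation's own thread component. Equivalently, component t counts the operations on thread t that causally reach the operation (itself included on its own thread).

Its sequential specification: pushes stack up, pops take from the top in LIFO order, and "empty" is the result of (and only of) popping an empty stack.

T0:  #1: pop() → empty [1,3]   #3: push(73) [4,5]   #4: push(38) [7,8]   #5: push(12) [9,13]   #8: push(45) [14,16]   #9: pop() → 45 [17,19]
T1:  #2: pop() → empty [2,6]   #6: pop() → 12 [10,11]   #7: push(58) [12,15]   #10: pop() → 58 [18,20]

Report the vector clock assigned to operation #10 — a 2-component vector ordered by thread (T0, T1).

(4, 4)

invoked at 2, #2 has no predecessors; its own T1 bump gives (0, 1)
invoked at 1, #1 has no predecessors; its own T0 bump gives (1, 0)
VC(#3, invoked at 4): max of VC(#1)=(1, 0), then +1 on thread T0 → (2, 0)
VC(#4, invoked at 7): max of VC(#3)=(2, 0), then +1 on thread T0 → (3, 0)
VC(#5, invoked at 9): max of VC(#4)=(3, 0), then +1 on thread T0 → (4, 0)
VC(#8, invoked at 14): max of VC(#5)=(4, 0), then +1 on thread T0 → (5, 0)
VC(#6, invoked at 10): max of VC(#2)=(0, 1), VC(#5)=(4, 0), then +1 on thread T1 → (4, 2)
VC(#9, invoked at 17): max of VC(#8)=(5, 0), then +1 on thread T0 → (6, 0)
VC(#7, invoked at 12): max of VC(#6)=(4, 2), then +1 on thread T1 → (4, 3)
VC(#10, invoked at 18): max of VC(#7)=(4, 3), then +1 on thread T1 → (4, 4)
target: VC(#10) = (4, 4)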